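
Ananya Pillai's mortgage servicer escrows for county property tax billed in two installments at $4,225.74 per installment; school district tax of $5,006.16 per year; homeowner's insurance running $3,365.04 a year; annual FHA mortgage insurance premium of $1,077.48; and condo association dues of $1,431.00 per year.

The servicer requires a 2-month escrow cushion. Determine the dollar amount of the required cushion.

County property tax = $4,225.74 × 2 = $8,451.48 per year
School district tax = $5,006.16 per year
Homeowner's insurance = $3,365.04 per year
FHA mortgage insurance premium = $1,077.48 per year
Condo association dues = $1,431.00 per year
Total per year = $8,451.48 + $5,006.16 + $3,365.04 + $1,077.48 + $1,431.00 = $19,331.16
Monthly escrow = $19,331.16 / 12 = $1,610.93
Required cushion = 2 × $1,610.93 = $3,221.86

$3,221.86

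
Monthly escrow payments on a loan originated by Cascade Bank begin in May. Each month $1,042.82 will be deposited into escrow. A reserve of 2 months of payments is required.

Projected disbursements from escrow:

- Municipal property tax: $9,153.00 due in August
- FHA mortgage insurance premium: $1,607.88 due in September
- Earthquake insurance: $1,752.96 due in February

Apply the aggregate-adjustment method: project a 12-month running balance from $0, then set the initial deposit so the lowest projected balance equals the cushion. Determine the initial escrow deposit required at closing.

$7,632.42

Cushion = 2 × $1,042.82 = $2,085.64
Trial balance (start $0, +$1,042.82 each month, − disbursements):
  May: +$1,042.82 → $1,042.82
  Jun: +$1,042.82 → $2,085.64
  Jul: +$1,042.82 → $3,128.46
  Aug: +$1,042.82 − $9,153.00 → -$4,981.72
  Sep: +$1,042.82 − $1,607.88 → -$5,546.78
  Oct: +$1,042.82 → -$4,503.96
  Nov: +$1,042.82 → -$3,461.14
  Dec: +$1,042.82 → -$2,418.32
  Jan: +$1,042.82 → -$1,375.50
  Feb: +$1,042.82 − $1,752.96 → -$2,085.64
  Mar: +$1,042.82 → -$1,042.82
  Apr: +$1,042.82 → $0.00
Lowest trial balance = -$5,546.78 (Sep)
Initial deposit = cushion − low point = $2,085.64 − (-$5,546.78) = $7,632.42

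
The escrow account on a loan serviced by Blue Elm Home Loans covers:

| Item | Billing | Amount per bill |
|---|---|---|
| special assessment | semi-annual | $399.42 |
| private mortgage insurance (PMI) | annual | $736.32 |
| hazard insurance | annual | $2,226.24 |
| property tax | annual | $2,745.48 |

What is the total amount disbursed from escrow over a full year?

Special assessment = $399.42 × 2 = $798.84
Private mortgage insurance (PMI) = $736.32
Hazard insurance = $2,226.24
Property tax = $2,745.48
Total annual escrow = $6,506.88

$6,506.88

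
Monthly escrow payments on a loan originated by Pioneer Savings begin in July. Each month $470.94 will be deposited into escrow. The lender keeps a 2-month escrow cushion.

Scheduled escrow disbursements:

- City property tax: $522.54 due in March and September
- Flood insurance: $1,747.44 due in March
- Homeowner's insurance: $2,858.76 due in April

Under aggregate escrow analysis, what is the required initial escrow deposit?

Cushion = 2 × $470.94 = $941.88
Trial balance (start $0, +$470.94 each month, − disbursements):
  Jul: +$470.94 → $470.94
  Aug: +$470.94 → $941.88
  Sep: +$470.94 − $522.54 → $890.28
  Oct: +$470.94 → $1,361.22
  Nov: +$470.94 → $1,832.16
  Dec: +$470.94 → $2,303.10
  Jan: +$470.94 → $2,774.04
  Feb: +$470.94 → $3,244.98
  Mar: +$470.94 − $2,269.98 → $1,445.94
  Apr: +$470.94 − $2,858.76 → -$941.88
  May: +$470.94 → -$470.94
  Jun: +$470.94 → $0.00
Lowest trial balance = -$941.88 (Apr)
Initial deposit = cushion − low point = $941.88 − (-$941.88) = $1,883.76

$1,883.76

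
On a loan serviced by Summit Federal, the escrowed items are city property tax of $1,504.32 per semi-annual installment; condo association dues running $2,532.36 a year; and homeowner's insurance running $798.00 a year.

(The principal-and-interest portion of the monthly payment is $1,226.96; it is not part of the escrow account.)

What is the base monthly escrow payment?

$528.25

City property tax: $1,504.32 × 2 = $3,008.64 annually
Condo association dues: $2,532.36 annually
Homeowner's insurance: $798.00 annually
Annual escrow total = $3,008.64 + $2,532.36 + $798.00 = $6,339.00
Per month = $6,339.00 / 12 = $528.25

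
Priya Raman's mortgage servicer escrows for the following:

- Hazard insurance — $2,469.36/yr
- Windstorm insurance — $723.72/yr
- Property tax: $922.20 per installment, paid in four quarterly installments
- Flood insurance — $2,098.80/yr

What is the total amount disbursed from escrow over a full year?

Hazard insurance — $2,469.36
Windstorm insurance — $723.72
Property tax — $922.20 × 4 = $3,688.80
Flood insurance — $2,098.80
Total per year = $2,469.36 + $723.72 + $3,688.80 + $2,098.80 = $8,980.68

$8,980.68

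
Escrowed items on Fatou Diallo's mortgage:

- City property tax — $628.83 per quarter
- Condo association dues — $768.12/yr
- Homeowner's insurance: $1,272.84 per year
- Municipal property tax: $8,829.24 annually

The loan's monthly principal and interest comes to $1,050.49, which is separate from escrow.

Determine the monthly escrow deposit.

$1,115.46

City property tax = $628.83 × 4 = $2,515.32
Condo association dues = $768.12
Homeowner's insurance = $1,272.84
Municipal property tax = $8,829.24
Combined annual = $2,515.32 + $768.12 + $1,272.84 + $8,829.24 = $13,385.52
Monthly = $13,385.52 / 12 = $1,115.46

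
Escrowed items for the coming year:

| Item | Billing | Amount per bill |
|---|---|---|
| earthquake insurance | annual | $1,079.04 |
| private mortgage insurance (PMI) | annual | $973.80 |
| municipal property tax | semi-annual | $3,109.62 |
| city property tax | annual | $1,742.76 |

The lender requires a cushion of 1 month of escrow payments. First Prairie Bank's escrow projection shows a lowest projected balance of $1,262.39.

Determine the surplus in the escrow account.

$427.82

Earthquake insurance = $1,079.04/yr
Private mortgage insurance (PMI) = $973.80/yr
Municipal property tax = $3,109.62 × 2 = $6,219.24/yr
City property tax = $1,742.76/yr
Combined annual = $10,014.84
Monthly = $10,014.84 / 12 = $834.57
Cushion = 1 × $834.57 = $834.57
Excess over cushion: $1,262.39 − $834.57 = $427.82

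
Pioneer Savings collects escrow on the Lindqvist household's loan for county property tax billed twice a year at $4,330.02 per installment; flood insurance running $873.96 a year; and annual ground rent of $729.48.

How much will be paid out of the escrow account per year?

$10,263.48

County property tax — $4,330.02 × 2 = $8,660.04 per year
Flood insurance — $873.96 per year
Ground rent — $729.48 per year
Total per year = $10,263.48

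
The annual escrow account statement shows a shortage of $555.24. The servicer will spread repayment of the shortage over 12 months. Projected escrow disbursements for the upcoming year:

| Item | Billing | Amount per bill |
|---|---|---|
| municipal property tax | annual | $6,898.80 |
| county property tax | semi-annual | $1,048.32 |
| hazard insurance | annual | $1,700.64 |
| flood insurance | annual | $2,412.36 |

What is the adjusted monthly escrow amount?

Municipal property tax: $6,898.80 annually
County property tax: $1,048.32 × 2 = $2,096.64 annually
Hazard insurance: $1,700.64 annually
Flood insurance: $2,412.36 annually
Total annual escrow = $6,898.80 + $2,096.64 + $1,700.64 + $2,412.36 = $13,108.44
Monthly = $13,108.44 / 12 = $1,092.37
Shortage per month = $555.24 / 12 = $46.27
Adjusted monthly = $1,092.37 + $46.27 = $1,138.64

$1,138.64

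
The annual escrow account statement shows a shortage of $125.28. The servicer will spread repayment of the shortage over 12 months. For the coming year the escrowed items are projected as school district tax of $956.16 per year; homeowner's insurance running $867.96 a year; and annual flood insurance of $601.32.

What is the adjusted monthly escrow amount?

$212.56

School district tax: $956.16 per year
Homeowner's insurance: $867.96 per year
Flood insurance: $601.32 per year
Combined annual = $956.16 + $867.96 + $601.32 = $2,425.44
Monthly = $2,425.44 ÷ 12 = $202.12
Shortage per month = $125.28 ÷ 12 = $10.44
New monthly escrow = $202.12 + $10.44 = $212.56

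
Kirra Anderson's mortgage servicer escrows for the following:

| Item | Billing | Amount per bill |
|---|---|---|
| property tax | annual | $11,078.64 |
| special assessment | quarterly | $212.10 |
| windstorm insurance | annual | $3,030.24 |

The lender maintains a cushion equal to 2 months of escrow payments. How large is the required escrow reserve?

$2,492.88

Property tax = $11,078.64 annually
Special assessment = $212.10 × 4 = $848.40 annually
Windstorm insurance = $3,030.24 annually
Total per year = $14,957.28
Base monthly escrow = $14,957.28 ÷ 12 = $1,246.44
Required cushion = 2 × $1,246.44 = $2,492.88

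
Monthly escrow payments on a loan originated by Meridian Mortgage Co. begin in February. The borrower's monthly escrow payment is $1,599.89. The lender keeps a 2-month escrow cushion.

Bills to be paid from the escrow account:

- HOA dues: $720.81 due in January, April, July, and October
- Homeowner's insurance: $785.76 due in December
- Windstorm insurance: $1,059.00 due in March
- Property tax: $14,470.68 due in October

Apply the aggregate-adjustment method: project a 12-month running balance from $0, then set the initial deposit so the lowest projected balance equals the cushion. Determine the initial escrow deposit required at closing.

Cushion = 2 × $1,599.89 = $3,199.78
Trial balance (start $0, +$1,599.89 each month, − disbursements):
  Feb: +$1,599.89 → $1,599.89
  Mar: +$1,599.89 − $1,059.00 → $2,140.78
  Apr: +$1,599.89 − $720.81 → $3,019.86
  May: +$1,599.89 → $4,619.75
  Jun: +$1,599.89 → $6,219.64
  Jul: +$1,599.89 − $720.81 → $7,098.72
  Aug: +$1,599.89 → $8,698.61
  Sep: +$1,599.89 → $10,298.50
  Oct: +$1,599.89 − $15,191.49 → -$3,293.10
  Nov: +$1,599.89 → -$1,693.21
  Dec: +$1,599.89 − $785.76 → -$879.08
  Jan: +$1,599.89 − $720.81 → $0.00
Lowest trial balance = -$3,293.10 (Oct)
Initial deposit = cushion − low point = $3,199.78 − (-$3,293.10) = $6,492.88

$6,492.88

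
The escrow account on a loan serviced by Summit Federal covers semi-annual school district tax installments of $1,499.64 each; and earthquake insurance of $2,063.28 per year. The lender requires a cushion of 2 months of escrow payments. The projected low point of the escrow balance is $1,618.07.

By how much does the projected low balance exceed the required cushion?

School district tax: $1,499.64 × 2 = $2,999.28/yr
Earthquake insurance: $2,063.28/yr
Annual escrow total = $5,062.56
Monthly = $5,062.56 / 12 = $421.88
Required reserve = 2 × $421.88 = $843.76
Surplus = $1,618.07 − $843.76 = $774.31

$774.31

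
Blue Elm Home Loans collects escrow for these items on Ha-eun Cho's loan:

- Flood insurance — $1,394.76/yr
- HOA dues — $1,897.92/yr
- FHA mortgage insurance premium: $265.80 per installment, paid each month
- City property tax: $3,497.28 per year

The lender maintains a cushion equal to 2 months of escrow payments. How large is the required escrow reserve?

$1,663.26

Flood insurance = $1,394.76 per year
HOA dues = $1,897.92 per year
FHA mortgage insurance premium = $265.80 × 12 = $3,189.60 per year
City property tax = $3,497.28 per year
Total per year = $1,394.76 + $1,897.92 + $3,189.60 + $3,497.28 = $9,979.56
Monthly escrow = $9,979.56 ÷ 12 = $831.63
Cushion = 2 × $831.63 = $1,663.26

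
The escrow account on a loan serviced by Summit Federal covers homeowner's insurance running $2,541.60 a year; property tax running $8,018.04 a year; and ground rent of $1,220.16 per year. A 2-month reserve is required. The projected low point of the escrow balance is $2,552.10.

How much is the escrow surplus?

Homeowner's insurance = $2,541.60 per year
Property tax = $8,018.04 per year
Ground rent = $1,220.16 per year
Total per year = $2,541.60 + $8,018.04 + $1,220.16 = $11,779.80
Monthly = $11,779.80 / 12 = $981.65
Cushion = 2 × $981.65 = $1,963.30
Excess over cushion: $2,552.10 − $1,963.30 = $588.80

$588.80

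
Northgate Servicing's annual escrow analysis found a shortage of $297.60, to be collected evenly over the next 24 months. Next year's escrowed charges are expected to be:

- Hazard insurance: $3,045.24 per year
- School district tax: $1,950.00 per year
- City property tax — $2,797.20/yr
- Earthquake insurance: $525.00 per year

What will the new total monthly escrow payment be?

$705.52

Hazard insurance — $3,045.24
School district tax — $1,950.00
City property tax — $2,797.20
Earthquake insurance — $525.00
Combined annual = $3,045.24 + $1,950.00 + $2,797.20 + $525.00 = $8,317.44
Monthly = $8,317.44 ÷ 12 = $693.12
Monthly shortage recovery: $297.60 ÷ 24 = $12.40
Adjusted monthly = $693.12 + $12.40 = $705.52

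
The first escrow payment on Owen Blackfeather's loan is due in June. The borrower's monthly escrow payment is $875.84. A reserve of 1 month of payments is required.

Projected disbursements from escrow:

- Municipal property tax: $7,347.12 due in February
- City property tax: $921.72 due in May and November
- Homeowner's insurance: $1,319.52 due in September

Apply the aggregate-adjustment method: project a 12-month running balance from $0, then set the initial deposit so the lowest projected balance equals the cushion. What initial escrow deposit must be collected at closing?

$2,581.64

Cushion = 1 × $875.84 = $875.84
Trial balance (start $0, +$875.84 each month, − disbursements):
  Jun: +$875.84 → $875.84
  Jul: +$875.84 → $1,751.68
  Aug: +$875.84 → $2,627.52
  Sep: +$875.84 − $1,319.52 → $2,183.84
  Oct: +$875.84 → $3,059.68
  Nov: +$875.84 − $921.72 → $3,013.80
  Dec: +$875.84 → $3,889.64
  Jan: +$875.84 → $4,765.48
  Feb: +$875.84 − $7,347.12 → -$1,705.80
  Mar: +$875.84 → -$829.96
  Apr: +$875.84 → $45.88
  May: +$875.84 − $921.72 → $0.00
Lowest trial balance = -$1,705.80 (Feb)
Initial deposit = cushion − low point = $875.84 − (-$1,705.80) = $2,581.64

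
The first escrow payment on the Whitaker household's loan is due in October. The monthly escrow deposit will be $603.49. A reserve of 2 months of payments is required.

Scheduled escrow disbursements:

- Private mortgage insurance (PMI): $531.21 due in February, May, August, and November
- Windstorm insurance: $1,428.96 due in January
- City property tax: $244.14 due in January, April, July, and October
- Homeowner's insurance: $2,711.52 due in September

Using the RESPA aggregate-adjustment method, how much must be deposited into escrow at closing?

$1,241.47

Cushion = 2 × $603.49 = $1,206.98
Trial balance (start $0, +$603.49 each month, − disbursements):
  Oct: +$603.49 − $244.14 → $359.35
  Nov: +$603.49 − $531.21 → $431.63
  Dec: +$603.49 → $1,035.12
  Jan: +$603.49 − $1,673.10 → -$34.49
  Feb: +$603.49 − $531.21 → $37.79
  Mar: +$603.49 → $641.28
  Apr: +$603.49 − $244.14 → $1,000.63
  May: +$603.49 − $531.21 → $1,072.91
  Jun: +$603.49 → $1,676.40
  Jul: +$603.49 − $244.14 → $2,035.75
  Aug: +$603.49 − $531.21 → $2,108.03
  Sep: +$603.49 − $2,711.52 → $0.00
Lowest trial balance = -$34.49 (Jan)
Initial deposit = cushion − low point = $1,206.98 − (-$34.49) = $1,241.47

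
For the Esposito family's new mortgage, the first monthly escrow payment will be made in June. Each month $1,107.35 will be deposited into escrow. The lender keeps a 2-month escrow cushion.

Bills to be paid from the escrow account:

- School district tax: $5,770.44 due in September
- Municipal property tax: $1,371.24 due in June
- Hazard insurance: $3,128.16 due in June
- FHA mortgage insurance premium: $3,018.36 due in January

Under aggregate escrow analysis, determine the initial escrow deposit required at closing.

$8,055.14

Cushion = 2 × $1,107.35 = $2,214.70
Trial balance (start $0, +$1,107.35 each month, − disbursements):
  Jun: +$1,107.35 − $4,499.40 → -$3,392.05
  Jul: +$1,107.35 → -$2,284.70
  Aug: +$1,107.35 → -$1,177.35
  Sep: +$1,107.35 − $5,770.44 → -$5,840.44
  Oct: +$1,107.35 → -$4,733.09
  Nov: +$1,107.35 → -$3,625.74
  Dec: +$1,107.35 → -$2,518.39
  Jan: +$1,107.35 − $3,018.36 → -$4,429.40
  Feb: +$1,107.35 → -$3,322.05
  Mar: +$1,107.35 → -$2,214.70
  Apr: +$1,107.35 → -$1,107.35
  May: +$1,107.35 → $0.00
Lowest trial balance = -$5,840.44 (Sep)
Initial deposit = cushion − low point = $2,214.70 − (-$5,840.44) = $8,055.14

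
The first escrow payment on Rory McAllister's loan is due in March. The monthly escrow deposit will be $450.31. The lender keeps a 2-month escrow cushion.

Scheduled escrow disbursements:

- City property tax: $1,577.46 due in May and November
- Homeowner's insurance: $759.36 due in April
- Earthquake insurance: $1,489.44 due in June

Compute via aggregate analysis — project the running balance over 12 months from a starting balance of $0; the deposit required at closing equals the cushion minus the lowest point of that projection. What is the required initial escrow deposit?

Cushion = 2 × $450.31 = $900.62
Trial balance (start $0, +$450.31 each month, − disbursements):
  Mar: +$450.31 → $450.31
  Apr: +$450.31 − $759.36 → $141.26
  May: +$450.31 − $1,577.46 → -$985.89
  Jun: +$450.31 − $1,489.44 → -$2,025.02
  Jul: +$450.31 → -$1,574.71
  Aug: +$450.31 → -$1,124.40
  Sep: +$450.31 → -$674.09
  Oct: +$450.31 → -$223.78
  Nov: +$450.31 − $1,577.46 → -$1,350.93
  Dec: +$450.31 → -$900.62
  Jan: +$450.31 → -$450.31
  Feb: +$450.31 → $0.00
Lowest trial balance = -$2,025.02 (Jun)
Initial deposit = cushion − low point = $900.62 − (-$2,025.02) = $2,925.64

$2,925.64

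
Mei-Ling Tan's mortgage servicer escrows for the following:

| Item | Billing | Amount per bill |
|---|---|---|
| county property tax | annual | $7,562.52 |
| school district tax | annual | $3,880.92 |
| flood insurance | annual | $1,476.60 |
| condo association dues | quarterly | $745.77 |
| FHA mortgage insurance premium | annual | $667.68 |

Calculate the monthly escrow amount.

County property tax — $7,562.52 per year
School district tax — $3,880.92 per year
Flood insurance — $1,476.60 per year
Condo association dues — $745.77 × 4 = $2,983.08 per year
FHA mortgage insurance premium — $667.68 per year
Total annual escrow = $7,562.52 + $3,880.92 + $1,476.60 + $2,983.08 + $667.68 = $16,570.80
Monthly = $16,570.80 ÷ 12 = $1,380.90

$1,380.90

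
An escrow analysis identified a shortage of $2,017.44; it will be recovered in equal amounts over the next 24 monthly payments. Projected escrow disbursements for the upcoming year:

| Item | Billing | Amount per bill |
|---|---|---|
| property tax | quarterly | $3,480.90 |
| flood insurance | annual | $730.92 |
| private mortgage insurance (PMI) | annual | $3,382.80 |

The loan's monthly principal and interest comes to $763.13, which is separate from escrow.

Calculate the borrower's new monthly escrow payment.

$1,587.17

Property tax = $3,480.90 × 4 = $13,923.60/yr
Flood insurance = $730.92/yr
Private mortgage insurance (PMI) = $3,382.80/yr
Combined annual = $13,923.60 + $730.92 + $3,382.80 = $18,037.32
Base monthly escrow = $18,037.32 ÷ 12 = $1,503.11
Shortage spread = $2,017.44 ÷ 24 = $84.06/mo
Adjusted monthly = $1,503.11 + $84.06 = $1,587.17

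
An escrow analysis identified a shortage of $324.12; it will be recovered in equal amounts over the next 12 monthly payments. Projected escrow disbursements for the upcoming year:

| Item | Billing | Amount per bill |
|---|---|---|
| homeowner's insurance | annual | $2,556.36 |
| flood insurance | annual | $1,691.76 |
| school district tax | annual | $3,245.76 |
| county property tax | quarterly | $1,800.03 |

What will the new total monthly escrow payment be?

$1,251.51

Homeowner's insurance: $2,556.36 per year
Flood insurance: $1,691.76 per year
School district tax: $3,245.76 per year
County property tax: $1,800.03 × 4 = $7,200.12 per year
Total per year = $2,556.36 + $1,691.76 + $3,245.76 + $7,200.12 = $14,694.00
Monthly escrow = $14,694.00 ÷ 12 = $1,224.50
Monthly shortage recovery: $324.12 ÷ 12 = $27.01
New monthly escrow = $1,224.50 + $27.01 = $1,251.51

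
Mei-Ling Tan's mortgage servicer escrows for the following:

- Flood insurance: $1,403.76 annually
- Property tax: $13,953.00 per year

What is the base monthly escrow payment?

$1,279.73

Flood insurance — $1,403.76/yr
Property tax — $13,953.00/yr
Total annual escrow = $1,403.76 + $13,953.00 = $15,356.76
Monthly escrow = $15,356.76 ÷ 12 = $1,279.73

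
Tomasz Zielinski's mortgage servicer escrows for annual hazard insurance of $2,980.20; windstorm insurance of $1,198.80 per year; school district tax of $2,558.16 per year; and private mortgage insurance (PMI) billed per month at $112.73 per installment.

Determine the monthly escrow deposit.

$674.16

Hazard insurance = $2,980.20
Windstorm insurance = $1,198.80
School district tax = $2,558.16
Private mortgage insurance (PMI) = $112.73 × 12 = $1,352.76
Combined annual = $8,089.92
Monthly escrow = $8,089.92 ÷ 12 = $674.16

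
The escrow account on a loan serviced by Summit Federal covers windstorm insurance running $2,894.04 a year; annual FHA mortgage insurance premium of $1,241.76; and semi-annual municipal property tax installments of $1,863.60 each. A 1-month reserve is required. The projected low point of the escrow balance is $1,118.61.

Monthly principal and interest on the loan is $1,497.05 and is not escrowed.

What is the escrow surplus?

Windstorm insurance: $2,894.04 per year
FHA mortgage insurance premium: $1,241.76 per year
Municipal property tax: $1,863.60 × 2 = $3,727.20 per year
Combined annual = $2,894.04 + $1,241.76 + $3,727.20 = $7,863.00
Monthly = $7,863.00 ÷ 12 = $655.25
Required reserve = 1 × $655.25 = $655.25
Surplus = $1,118.61 − $655.25 = $463.36

$463.36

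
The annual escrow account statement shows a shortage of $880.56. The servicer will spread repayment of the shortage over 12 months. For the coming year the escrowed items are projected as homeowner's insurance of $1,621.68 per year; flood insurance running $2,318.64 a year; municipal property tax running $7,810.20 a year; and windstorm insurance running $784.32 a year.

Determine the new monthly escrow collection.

$1,117.95

Homeowner's insurance: $1,621.68/yr
Flood insurance: $2,318.64/yr
Municipal property tax: $7,810.20/yr
Windstorm insurance: $784.32/yr
Total per year = $1,621.68 + $2,318.64 + $7,810.20 + $784.32 = $12,534.84
Monthly = $12,534.84 / 12 = $1,044.57
Shortage spread = $880.56 / 12 = $73.38/mo
Adjusted monthly = $1,044.57 + $73.38 = $1,117.95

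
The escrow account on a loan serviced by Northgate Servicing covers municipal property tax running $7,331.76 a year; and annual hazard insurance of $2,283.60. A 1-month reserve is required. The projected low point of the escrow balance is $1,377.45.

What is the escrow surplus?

Municipal property tax: $7,331.76 annually
Hazard insurance: $2,283.60 annually
Yearly total = $7,331.76 + $2,283.60 = $9,615.36
Monthly = $9,615.36 ÷ 12 = $801.28
Cushion = 1 × $801.28 = $801.28
Surplus = $1,377.45 − $801.28 = $576.17

$576.17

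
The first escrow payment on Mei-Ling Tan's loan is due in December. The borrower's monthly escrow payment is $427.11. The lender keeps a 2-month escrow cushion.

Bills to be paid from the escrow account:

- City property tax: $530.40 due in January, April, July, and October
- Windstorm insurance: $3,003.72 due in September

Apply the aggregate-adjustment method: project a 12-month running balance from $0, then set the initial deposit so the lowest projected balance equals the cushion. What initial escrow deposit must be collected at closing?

Cushion = 2 × $427.11 = $854.22
Trial balance (start $0, +$427.11 each month, − disbursements):
  Dec: +$427.11 → $427.11
  Jan: +$427.11 − $530.40 → $323.82
  Feb: +$427.11 → $750.93
  Mar: +$427.11 → $1,178.04
  Apr: +$427.11 − $530.40 → $1,074.75
  May: +$427.11 → $1,501.86
  Jun: +$427.11 → $1,928.97
  Jul: +$427.11 − $530.40 → $1,825.68
  Aug: +$427.11 → $2,252.79
  Sep: +$427.11 − $3,003.72 → -$323.82
  Oct: +$427.11 − $530.40 → -$427.11
  Nov: +$427.11 → $0.00
Lowest trial balance = -$427.11 (Oct)
Initial deposit = cushion − low point = $854.22 − (-$427.11) = $1,281.33

$1,281.33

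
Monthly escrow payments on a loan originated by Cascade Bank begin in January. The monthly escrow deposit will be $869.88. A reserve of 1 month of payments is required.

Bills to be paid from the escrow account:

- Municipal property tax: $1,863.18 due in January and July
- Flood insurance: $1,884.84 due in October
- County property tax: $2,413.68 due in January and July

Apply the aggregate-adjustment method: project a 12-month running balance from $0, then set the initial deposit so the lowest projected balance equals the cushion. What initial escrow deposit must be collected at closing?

$4,276.86

Cushion = 1 × $869.88 = $869.88
Trial balance (start $0, +$869.88 each month, − disbursements):
  Jan: +$869.88 − $4,276.86 → -$3,406.98
  Feb: +$869.88 → -$2,537.10
  Mar: +$869.88 → -$1,667.22
  Apr: +$869.88 → -$797.34
  May: +$869.88 → $72.54
  Jun: +$869.88 → $942.42
  Jul: +$869.88 − $4,276.86 → -$2,464.56
  Aug: +$869.88 → -$1,594.68
  Sep: +$869.88 → -$724.80
  Oct: +$869.88 − $1,884.84 → -$1,739.76
  Nov: +$869.88 → -$869.88
  Dec: +$869.88 → $0.00
Lowest trial balance = -$3,406.98 (Jan)
Initial deposit = cushion − low point = $869.88 − (-$3,406.98) = $4,276.86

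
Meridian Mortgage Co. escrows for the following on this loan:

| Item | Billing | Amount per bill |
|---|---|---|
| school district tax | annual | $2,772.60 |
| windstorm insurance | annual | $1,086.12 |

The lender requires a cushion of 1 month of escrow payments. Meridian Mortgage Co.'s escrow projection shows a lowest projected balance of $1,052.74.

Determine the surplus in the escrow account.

School district tax: $2,772.60 annually
Windstorm insurance: $1,086.12 annually
Combined annual = $3,858.72
Monthly = $3,858.72 / 12 = $321.56
Required reserve = 1 × $321.56 = $321.56
Surplus = $1,052.74 − $321.56 = $731.18

$731.18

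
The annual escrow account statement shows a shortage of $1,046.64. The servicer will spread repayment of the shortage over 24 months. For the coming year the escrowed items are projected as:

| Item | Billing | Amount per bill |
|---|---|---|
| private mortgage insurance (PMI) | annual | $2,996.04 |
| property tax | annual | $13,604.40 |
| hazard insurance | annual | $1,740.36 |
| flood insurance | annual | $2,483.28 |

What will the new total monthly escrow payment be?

Private mortgage insurance (PMI): $2,996.04 per year
Property tax: $13,604.40 per year
Hazard insurance: $1,740.36 per year
Flood insurance: $2,483.28 per year
Total annual escrow = $2,996.04 + $13,604.40 + $1,740.36 + $2,483.28 = $20,824.08
Base monthly escrow = $20,824.08 ÷ 12 = $1,735.34
Shortage spread = $1,046.64 ÷ 24 = $43.61/mo
Adjusted monthly = $1,735.34 + $43.61 = $1,778.95

$1,778.95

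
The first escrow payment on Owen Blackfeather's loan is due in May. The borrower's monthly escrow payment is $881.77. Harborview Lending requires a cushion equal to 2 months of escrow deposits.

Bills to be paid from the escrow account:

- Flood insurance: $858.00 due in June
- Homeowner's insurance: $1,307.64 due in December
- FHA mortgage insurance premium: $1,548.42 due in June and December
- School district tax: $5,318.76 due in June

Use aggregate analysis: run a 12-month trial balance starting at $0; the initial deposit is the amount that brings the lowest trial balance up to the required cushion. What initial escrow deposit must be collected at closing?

$7,725.18

Cushion = 2 × $881.77 = $1,763.54
Trial balance (start $0, +$881.77 each month, − disbursements):
  May: +$881.77 → $881.77
  Jun: +$881.77 − $7,725.18 → -$5,961.64
  Jul: +$881.77 → -$5,079.87
  Aug: +$881.77 → -$4,198.10
  Sep: +$881.77 → -$3,316.33
  Oct: +$881.77 → -$2,434.56
  Nov: +$881.77 → -$1,552.79
  Dec: +$881.77 − $2,856.06 → -$3,527.08
  Jan: +$881.77 → -$2,645.31
  Feb: +$881.77 → -$1,763.54
  Mar: +$881.77 → -$881.77
  Apr: +$881.77 → $0.00
Lowest trial balance = -$5,961.64 (Jun)
Initial deposit = cushion − low point = $1,763.54 − (-$5,961.64) = $7,725.18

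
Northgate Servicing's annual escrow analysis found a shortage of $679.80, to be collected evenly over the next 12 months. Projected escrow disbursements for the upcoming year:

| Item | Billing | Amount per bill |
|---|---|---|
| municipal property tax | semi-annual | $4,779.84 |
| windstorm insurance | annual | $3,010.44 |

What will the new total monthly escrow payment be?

Municipal property tax — $4,779.84 × 2 = $9,559.68 annually
Windstorm insurance — $3,010.44 annually
Total per year = $9,559.68 + $3,010.44 = $12,570.12
Monthly escrow = $12,570.12 ÷ 12 = $1,047.51
Shortage per month = $679.80 / 12 = $56.65
Adjusted monthly = $1,047.51 + $56.65 = $1,104.16

$1,104.16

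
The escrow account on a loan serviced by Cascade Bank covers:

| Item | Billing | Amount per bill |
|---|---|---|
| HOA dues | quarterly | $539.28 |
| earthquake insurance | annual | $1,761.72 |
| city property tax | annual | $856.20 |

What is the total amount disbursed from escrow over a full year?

HOA dues = $539.28 × 4 = $2,157.12 annually
Earthquake insurance = $1,761.72 annually
City property tax = $856.20 annually
Annual escrow total = $2,157.12 + $1,761.72 + $856.20 = $4,775.04

$4,775.04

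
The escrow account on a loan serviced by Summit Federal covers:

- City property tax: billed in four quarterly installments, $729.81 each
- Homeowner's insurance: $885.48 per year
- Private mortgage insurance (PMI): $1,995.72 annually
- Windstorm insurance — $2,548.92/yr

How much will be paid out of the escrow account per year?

City property tax: $729.81 × 4 = $2,919.24
Homeowner's insurance: $885.48
Private mortgage insurance (PMI): $1,995.72
Windstorm insurance: $2,548.92
Combined annual = $2,919.24 + $885.48 + $1,995.72 + $2,548.92 = $8,349.36

$8,349.36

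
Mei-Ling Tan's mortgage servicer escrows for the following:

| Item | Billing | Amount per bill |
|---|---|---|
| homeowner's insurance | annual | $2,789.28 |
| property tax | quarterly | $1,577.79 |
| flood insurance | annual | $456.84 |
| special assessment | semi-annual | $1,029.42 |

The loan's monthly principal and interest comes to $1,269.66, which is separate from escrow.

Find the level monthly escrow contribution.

Homeowner's insurance — $2,789.28 annually
Property tax — $1,577.79 × 4 = $6,311.16 annually
Flood insurance — $456.84 annually
Special assessment — $1,029.42 × 2 = $2,058.84 annually
Total annual escrow = $11,616.12
Per month = $11,616.12 / 12 = $968.01

$968.01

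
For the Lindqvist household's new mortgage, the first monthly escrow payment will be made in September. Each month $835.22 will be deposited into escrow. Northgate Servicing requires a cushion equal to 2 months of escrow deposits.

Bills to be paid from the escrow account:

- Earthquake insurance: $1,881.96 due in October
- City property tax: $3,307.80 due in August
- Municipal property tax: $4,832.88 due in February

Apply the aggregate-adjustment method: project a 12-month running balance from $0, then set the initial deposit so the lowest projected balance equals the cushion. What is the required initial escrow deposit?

$3,373.96

Cushion = 2 × $835.22 = $1,670.44
Trial balance (start $0, +$835.22 each month, − disbursements):
  Sep: +$835.22 → $835.22
  Oct: +$835.22 − $1,881.96 → -$211.52
  Nov: +$835.22 → $623.70
  Dec: +$835.22 → $1,458.92
  Jan: +$835.22 → $2,294.14
  Feb: +$835.22 − $4,832.88 → -$1,703.52
  Mar: +$835.22 → -$868.30
  Apr: +$835.22 → -$33.08
  May: +$835.22 → $802.14
  Jun: +$835.22 → $1,637.36
  Jul: +$835.22 → $2,472.58
  Aug: +$835.22 − $3,307.80 → $0.00
Lowest trial balance = -$1,703.52 (Feb)
Initial deposit = cushion − low point = $1,670.44 − (-$1,703.52) = $3,373.96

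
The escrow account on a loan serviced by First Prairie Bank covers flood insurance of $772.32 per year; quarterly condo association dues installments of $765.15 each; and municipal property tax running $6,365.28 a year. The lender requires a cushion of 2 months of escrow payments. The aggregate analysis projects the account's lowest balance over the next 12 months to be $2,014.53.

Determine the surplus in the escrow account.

Flood insurance = $772.32 annually
Condo association dues = $765.15 × 4 = $3,060.60 annually
Municipal property tax = $6,365.28 annually
Yearly total = $10,198.20
Base monthly escrow = $10,198.20 ÷ 12 = $849.85
Required cushion = 2 × $849.85 = $1,699.70
Excess over cushion: $2,014.53 − $1,699.70 = $314.83

$314.83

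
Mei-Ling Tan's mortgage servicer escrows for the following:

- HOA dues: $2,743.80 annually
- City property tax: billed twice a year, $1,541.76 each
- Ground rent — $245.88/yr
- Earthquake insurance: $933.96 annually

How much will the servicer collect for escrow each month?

$583.93

HOA dues — $2,743.80 annually
City property tax — $1,541.76 × 2 = $3,083.52 annually
Ground rent — $245.88 annually
Earthquake insurance — $933.96 annually
Combined annual = $2,743.80 + $3,083.52 + $245.88 + $933.96 = $7,007.16
Per month = $7,007.16 / 12 = $583.93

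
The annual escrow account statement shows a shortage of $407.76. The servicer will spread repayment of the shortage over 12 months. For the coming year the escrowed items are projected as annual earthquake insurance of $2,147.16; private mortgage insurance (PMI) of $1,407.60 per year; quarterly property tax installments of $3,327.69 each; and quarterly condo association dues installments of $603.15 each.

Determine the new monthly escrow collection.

Earthquake insurance — $2,147.16
Private mortgage insurance (PMI) — $1,407.60
Property tax — $3,327.69 × 4 = $13,310.76
Condo association dues — $603.15 × 4 = $2,412.60
Total per year = $2,147.16 + $1,407.60 + $13,310.76 + $2,412.60 = $19,278.12
Base monthly escrow = $19,278.12 / 12 = $1,606.51
Shortage per month = $407.76 ÷ 12 = $33.98
New monthly escrow = $1,606.51 + $33.98 = $1,640.49

$1,640.49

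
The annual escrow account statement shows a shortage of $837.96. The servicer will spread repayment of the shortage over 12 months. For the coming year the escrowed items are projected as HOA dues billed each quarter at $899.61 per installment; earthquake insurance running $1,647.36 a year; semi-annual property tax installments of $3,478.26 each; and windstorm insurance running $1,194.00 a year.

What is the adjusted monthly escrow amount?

HOA dues = $899.61 × 4 = $3,598.44 annually
Earthquake insurance = $1,647.36 annually
Property tax = $3,478.26 × 2 = $6,956.52 annually
Windstorm insurance = $1,194.00 annually
Yearly total = $3,598.44 + $1,647.36 + $6,956.52 + $1,194.00 = $13,396.32
Monthly escrow = $13,396.32 ÷ 12 = $1,116.36
Shortage spread = $837.96 / 12 = $69.83/mo
Adjusted monthly = $1,116.36 + $69.83 = $1,186.19

$1,186.19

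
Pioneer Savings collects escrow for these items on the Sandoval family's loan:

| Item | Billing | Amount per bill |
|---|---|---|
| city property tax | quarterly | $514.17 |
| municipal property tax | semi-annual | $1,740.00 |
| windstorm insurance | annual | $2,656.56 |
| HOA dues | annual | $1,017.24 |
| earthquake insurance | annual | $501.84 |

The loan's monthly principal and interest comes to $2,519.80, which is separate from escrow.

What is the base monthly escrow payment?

City property tax — $514.17 × 4 = $2,056.68
Municipal property tax — $1,740.00 × 2 = $3,480.00
Windstorm insurance — $2,656.56
HOA dues — $1,017.24
Earthquake insurance — $501.84
Yearly total = $2,056.68 + $3,480.00 + $2,656.56 + $1,017.24 + $501.84 = $9,712.32
Base monthly escrow = $9,712.32 ÷ 12 = $809.36

$809.36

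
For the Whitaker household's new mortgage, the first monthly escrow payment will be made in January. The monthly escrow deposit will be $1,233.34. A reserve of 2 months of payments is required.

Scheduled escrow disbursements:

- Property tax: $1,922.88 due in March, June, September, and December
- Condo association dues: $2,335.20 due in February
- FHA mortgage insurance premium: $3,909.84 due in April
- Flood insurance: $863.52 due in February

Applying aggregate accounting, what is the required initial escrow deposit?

$6,564.76

Cushion = 2 × $1,233.34 = $2,466.68
Trial balance (start $0, +$1,233.34 each month, − disbursements):
  Jan: +$1,233.34 → $1,233.34
  Feb: +$1,233.34 − $3,198.72 → -$732.04
  Mar: +$1,233.34 − $1,922.88 → -$1,421.58
  Apr: +$1,233.34 − $3,909.84 → -$4,098.08
  May: +$1,233.34 → -$2,864.74
  Jun: +$1,233.34 − $1,922.88 → -$3,554.28
  Jul: +$1,233.34 → -$2,320.94
  Aug: +$1,233.34 → -$1,087.60
  Sep: +$1,233.34 − $1,922.88 → -$1,777.14
  Oct: +$1,233.34 → -$543.80
  Nov: +$1,233.34 → $689.54
  Dec: +$1,233.34 − $1,922.88 → $0.00
Lowest trial balance = -$4,098.08 (Apr)
Initial deposit = cushion − low point = $2,466.68 − (-$4,098.08) = $6,564.76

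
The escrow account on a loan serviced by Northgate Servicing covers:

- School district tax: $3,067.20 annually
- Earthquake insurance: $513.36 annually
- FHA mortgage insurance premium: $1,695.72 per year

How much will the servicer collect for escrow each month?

School district tax = $3,067.20 per year
Earthquake insurance = $513.36 per year
FHA mortgage insurance premium = $1,695.72 per year
Total per year = $5,276.28
Base monthly escrow = $5,276.28 ÷ 12 = $439.69

$439.69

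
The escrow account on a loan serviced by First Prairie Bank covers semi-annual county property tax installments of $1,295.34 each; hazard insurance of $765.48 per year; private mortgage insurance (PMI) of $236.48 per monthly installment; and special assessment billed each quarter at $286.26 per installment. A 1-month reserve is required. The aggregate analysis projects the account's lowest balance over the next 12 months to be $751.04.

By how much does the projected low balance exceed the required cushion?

$139.46

County property tax: $1,295.34 × 2 = $2,590.68
Hazard insurance: $765.48
Private mortgage insurance (PMI): $236.48 × 12 = $2,837.76
Special assessment: $286.26 × 4 = $1,145.04
Total annual escrow = $7,338.96
Base monthly escrow = $7,338.96 ÷ 12 = $611.58
Required reserve = 1 × $611.58 = $611.58
Surplus = $751.04 − $611.58 = $139.46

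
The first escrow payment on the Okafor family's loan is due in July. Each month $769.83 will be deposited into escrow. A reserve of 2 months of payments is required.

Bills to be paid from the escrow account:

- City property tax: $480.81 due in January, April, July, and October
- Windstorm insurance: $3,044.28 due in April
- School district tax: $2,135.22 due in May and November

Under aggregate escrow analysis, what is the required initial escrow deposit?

Cushion = 2 × $769.83 = $1,539.66
Trial balance (start $0, +$769.83 each month, − disbursements):
  Jul: +$769.83 − $480.81 → $289.02
  Aug: +$769.83 → $1,058.85
  Sep: +$769.83 → $1,828.68
  Oct: +$769.83 − $480.81 → $2,117.70
  Nov: +$769.83 − $2,135.22 → $752.31
  Dec: +$769.83 → $1,522.14
  Jan: +$769.83 − $480.81 → $1,811.16
  Feb: +$769.83 → $2,580.99
  Mar: +$769.83 → $3,350.82
  Apr: +$769.83 − $3,525.09 → $595.56
  May: +$769.83 − $2,135.22 → -$769.83
  Jun: +$769.83 → $0.00
Lowest trial balance = -$769.83 (May)
Initial deposit = cushion − low point = $1,539.66 − (-$769.83) = $2,309.49

$2,309.49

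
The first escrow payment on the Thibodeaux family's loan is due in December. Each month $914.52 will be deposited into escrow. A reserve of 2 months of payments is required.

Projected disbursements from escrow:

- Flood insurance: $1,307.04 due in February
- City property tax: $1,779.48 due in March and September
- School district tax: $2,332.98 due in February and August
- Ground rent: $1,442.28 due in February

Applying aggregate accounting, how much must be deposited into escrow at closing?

$5,032.74

Cushion = 2 × $914.52 = $1,829.04
Trial balance (start $0, +$914.52 each month, − disbursements):
  Dec: +$914.52 → $914.52
  Jan: +$914.52 → $1,829.04
  Feb: +$914.52 − $5,082.30 → -$2,338.74
  Mar: +$914.52 − $1,779.48 → -$3,203.70
  Apr: +$914.52 → -$2,289.18
  May: +$914.52 → -$1,374.66
  Jun: +$914.52 → -$460.14
  Jul: +$914.52 → $454.38
  Aug: +$914.52 − $2,332.98 → -$964.08
  Sep: +$914.52 − $1,779.48 → -$1,829.04
  Oct: +$914.52 → -$914.52
  Nov: +$914.52 → $0.00
Lowest trial balance = -$3,203.70 (Mar)
Initial deposit = cushion − low point = $1,829.04 − (-$3,203.70) = $5,032.74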